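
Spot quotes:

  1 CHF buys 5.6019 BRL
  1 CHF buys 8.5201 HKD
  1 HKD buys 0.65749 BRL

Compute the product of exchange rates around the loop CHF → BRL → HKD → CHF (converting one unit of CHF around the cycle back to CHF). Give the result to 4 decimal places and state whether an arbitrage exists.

Around CHF → BRL → HKD → CHF: 1 × 5.6019 ÷ 0.65749 ÷ 8.5201 = 1.000003
Product ≈ 1 (deviation 0.000%, within rounding noise).

1.0000 (no arbitrage)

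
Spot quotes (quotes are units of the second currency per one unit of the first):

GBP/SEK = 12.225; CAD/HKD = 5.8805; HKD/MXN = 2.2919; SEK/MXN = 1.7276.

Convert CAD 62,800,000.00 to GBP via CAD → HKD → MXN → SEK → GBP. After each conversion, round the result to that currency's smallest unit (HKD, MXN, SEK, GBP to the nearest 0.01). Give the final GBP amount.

CAD 62,800,000.00 × 5.8805 = HKD 369,295,400.00
HKD 369,295,400.00 × 2.2919 = MXN 846,388,127.26
MXN 846,388,127.26 ÷ 1.7276 = SEK 489,921,351.74
SEK 489,921,351.74 ÷ 12.225 = GBP 40,075,366.20

GBP 40,075,366.20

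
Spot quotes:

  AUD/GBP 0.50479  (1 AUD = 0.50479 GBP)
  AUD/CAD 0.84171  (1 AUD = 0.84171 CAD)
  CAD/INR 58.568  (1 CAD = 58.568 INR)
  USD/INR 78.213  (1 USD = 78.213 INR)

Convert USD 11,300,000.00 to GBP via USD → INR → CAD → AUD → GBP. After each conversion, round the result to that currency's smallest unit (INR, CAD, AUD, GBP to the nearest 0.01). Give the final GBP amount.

GBP 9,049,930.62

USD 11,300,000.00 × 78.213 = INR 883,806,900.00
INR 883,806,900.00 ÷ 58.568 = CAD 15,090,269.43
CAD 15,090,269.43 ÷ 0.84171 = AUD 17,928,109.95
AUD 17,928,109.95 × 0.50479 = GBP 9,049,930.62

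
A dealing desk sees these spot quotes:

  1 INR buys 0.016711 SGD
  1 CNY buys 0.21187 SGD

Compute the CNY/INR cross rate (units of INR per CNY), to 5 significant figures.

CNY/INR = 12.678

1 CNY × 0.21187 = 0.21187 SGD
0.21187 SGD ÷ 0.016711 = 12.6785 INR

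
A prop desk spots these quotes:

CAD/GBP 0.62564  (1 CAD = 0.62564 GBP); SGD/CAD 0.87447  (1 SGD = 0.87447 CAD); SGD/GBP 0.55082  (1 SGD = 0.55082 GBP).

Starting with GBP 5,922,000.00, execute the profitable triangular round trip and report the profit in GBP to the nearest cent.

Profit: GBP 40,229.40

Profitable loop is GBP → CAD → SGD → GBP:
GBP 5,922,000.00 ÷ 0.62564 = CAD 9,465,507.32
CAD 9,465,507.32 ÷ 0.87447 = SGD 10,824,279.07
SGD 10,824,279.07 × 0.55082 = GBP 5,962,229.40
Profit = GBP 5,962,229.40 − GBP 5,922,000.00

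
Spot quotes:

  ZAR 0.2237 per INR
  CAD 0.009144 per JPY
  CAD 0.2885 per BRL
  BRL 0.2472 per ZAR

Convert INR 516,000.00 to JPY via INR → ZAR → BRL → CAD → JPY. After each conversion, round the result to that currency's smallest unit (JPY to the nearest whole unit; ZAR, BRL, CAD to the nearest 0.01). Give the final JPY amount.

INR 516,000.00 × 0.2237 = ZAR 115,429.20
ZAR 115,429.20 × 0.2472 = BRL 28,534.10
BRL 28,534.10 × 0.2885 = CAD 8,232.09
CAD 8,232.09 ÷ 0.009144 = JPY 900,272

JPY 900,272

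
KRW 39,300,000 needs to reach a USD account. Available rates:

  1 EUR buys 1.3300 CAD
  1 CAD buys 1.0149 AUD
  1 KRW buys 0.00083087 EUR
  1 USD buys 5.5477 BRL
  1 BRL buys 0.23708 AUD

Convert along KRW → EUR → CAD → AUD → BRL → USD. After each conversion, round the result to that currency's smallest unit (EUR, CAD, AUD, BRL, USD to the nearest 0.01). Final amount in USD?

USD 33,511.40

KRW 39,300,000 × 0.00083087 = EUR 32,653.19
EUR 32,653.19 × 1.3300 = CAD 43,428.74
CAD 43,428.74 × 1.0149 = AUD 44,075.83
AUD 44,075.83 ÷ 0.23708 = BRL 185,911.21
BRL 185,911.21 ÷ 5.5477 = USD 33,511.40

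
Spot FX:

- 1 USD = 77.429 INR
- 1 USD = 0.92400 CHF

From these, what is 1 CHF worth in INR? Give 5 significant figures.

1 CHF ÷ 0.92400 = 1.08225 USD
1.08225 USD × 77.429 = 83.7976 INR

CHF/INR = 83.798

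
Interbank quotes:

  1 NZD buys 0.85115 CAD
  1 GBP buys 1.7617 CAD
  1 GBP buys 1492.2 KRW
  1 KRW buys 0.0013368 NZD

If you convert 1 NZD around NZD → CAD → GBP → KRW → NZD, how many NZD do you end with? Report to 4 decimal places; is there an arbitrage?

Around NZD → CAD → GBP → KRW → NZD: 1 × 0.85115 ÷ 1.7617 × 1492.2 × 0.0013368 = 0.963757
Product < 1; profitable direction is NZD → KRW → GBP → CAD → NZD.

0.9638 (arbitrage exists)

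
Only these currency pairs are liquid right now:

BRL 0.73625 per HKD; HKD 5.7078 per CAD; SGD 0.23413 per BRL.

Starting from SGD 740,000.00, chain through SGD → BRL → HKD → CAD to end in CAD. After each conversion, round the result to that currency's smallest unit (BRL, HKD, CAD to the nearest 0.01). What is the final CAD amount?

CAD 752,108.68

SGD 740,000.00 ÷ 0.23413 = BRL 3,160,637.25
BRL 3,160,637.25 ÷ 0.73625 = HKD 4,292,885.91
HKD 4,292,885.91 ÷ 5.7078 = CAD 752,108.68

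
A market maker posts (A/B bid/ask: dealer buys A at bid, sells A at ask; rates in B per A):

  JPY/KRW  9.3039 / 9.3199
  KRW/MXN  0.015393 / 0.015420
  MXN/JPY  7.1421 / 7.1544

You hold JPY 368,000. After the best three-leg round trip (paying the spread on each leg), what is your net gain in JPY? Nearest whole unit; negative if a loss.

Best loop JPY → KRW → MXN → JPY:
JPY 368,000 × 9.3039 (sell JPY at bid) = KRW 3,423,835
KRW 3,423,835 × 0.015393 (sell KRW at bid) = MXN 52,703.10
MXN 52,703.10 × 7.1421 (sell MXN at bid) = JPY 376,411

Net profit: JPY 8,411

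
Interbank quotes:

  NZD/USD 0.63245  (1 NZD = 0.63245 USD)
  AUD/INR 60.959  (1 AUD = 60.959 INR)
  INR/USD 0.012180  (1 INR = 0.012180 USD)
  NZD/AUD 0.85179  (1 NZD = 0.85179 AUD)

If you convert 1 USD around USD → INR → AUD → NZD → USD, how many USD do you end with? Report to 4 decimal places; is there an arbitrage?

Around USD → INR → AUD → NZD → USD: 1 ÷ 0.012180 ÷ 60.959 ÷ 0.85179 × 0.63245 = 1.000020
Product ≈ 1 (deviation 0.002%, within rounding noise).

1.0000 (no arbitrage)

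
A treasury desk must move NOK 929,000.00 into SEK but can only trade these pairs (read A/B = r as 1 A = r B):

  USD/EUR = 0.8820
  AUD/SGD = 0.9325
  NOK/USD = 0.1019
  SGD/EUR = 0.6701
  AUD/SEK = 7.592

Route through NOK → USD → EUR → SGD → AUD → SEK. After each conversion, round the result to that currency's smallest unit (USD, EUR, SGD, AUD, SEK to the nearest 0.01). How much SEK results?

NOK 929,000.00 × 0.1019 = USD 94,665.10
USD 94,665.10 × 0.8820 = EUR 83,494.62
EUR 83,494.62 ÷ 0.6701 = SGD 124,600.24
SGD 124,600.24 ÷ 0.9325 = AUD 133,619.56
AUD 133,619.56 × 7.592 = SEK 1,014,439.70

SEK 1,014,439.70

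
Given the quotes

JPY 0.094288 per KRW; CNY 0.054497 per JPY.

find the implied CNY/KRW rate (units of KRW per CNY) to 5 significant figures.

CNY/KRW = 194.61

1 CNY ÷ 0.054497 = 18.3496 JPY
18.3496 JPY ÷ 0.094288 = 194.613 KRW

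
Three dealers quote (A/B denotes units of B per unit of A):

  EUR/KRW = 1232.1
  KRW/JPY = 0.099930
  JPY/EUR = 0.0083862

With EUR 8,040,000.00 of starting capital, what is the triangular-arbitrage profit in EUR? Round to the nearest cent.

Profitable loop is EUR → KRW → JPY → EUR:
EUR 8,040,000.00 × 1232.1 = KRW 9,906,084,000
KRW 9,906,084,000 × 0.099930 = JPY 989,914,974
JPY 989,914,974 × 0.0083862 = EUR 8,301,624.96
Profit = EUR 8,301,624.96 − EUR 8,040,000.00

Profit: EUR 261,624.96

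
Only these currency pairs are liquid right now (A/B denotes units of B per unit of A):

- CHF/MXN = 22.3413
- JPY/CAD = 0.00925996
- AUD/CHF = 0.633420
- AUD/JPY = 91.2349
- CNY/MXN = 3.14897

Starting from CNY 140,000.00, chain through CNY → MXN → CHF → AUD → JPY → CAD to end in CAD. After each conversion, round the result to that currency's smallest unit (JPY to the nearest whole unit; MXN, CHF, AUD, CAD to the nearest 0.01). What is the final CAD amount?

CAD 26,318.82

CNY 140,000.00 × 3.14897 = MXN 440,855.80
MXN 440,855.80 ÷ 22.3413 = CHF 19,732.77
CHF 19,732.77 ÷ 0.633420 = AUD 31,152.74
AUD 31,152.74 × 91.2349 = JPY 2,842,217
JPY 2,842,217 × 0.00925996 = CAD 26,318.82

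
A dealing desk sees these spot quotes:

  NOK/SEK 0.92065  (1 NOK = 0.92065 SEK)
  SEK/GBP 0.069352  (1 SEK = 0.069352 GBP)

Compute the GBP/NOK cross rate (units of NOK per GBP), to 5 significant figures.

1 GBP ÷ 0.069352 = 14.4192 SEK
14.4192 SEK ÷ 0.92065 = 15.662 NOK

GBP/NOK = 15.662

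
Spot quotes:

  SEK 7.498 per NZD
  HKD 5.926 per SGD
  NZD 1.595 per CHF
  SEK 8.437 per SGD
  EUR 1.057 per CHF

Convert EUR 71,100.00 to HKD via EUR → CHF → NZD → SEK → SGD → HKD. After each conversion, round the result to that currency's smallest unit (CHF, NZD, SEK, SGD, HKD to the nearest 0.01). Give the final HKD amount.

EUR 71,100.00 ÷ 1.057 = CHF 67,265.85
CHF 67,265.85 × 1.595 = NZD 107,289.03
NZD 107,289.03 × 7.498 = SEK 804,453.15
SEK 804,453.15 ÷ 8.437 = SGD 95,348.25
SGD 95,348.25 × 5.926 = HKD 565,033.73

HKD 565,033.73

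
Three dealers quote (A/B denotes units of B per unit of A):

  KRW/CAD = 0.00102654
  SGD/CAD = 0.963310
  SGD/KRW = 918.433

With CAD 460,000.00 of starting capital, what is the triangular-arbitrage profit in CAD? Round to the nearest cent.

Profit: CAD 10,002.91

Profitable loop is CAD → KRW → SGD → CAD:
CAD 460,000.00 ÷ 0.00102654 = KRW 448,107,234
KRW 448,107,234 ÷ 918.433 = SGD 487,904.11
SGD 487,904.11 × 0.963310 = CAD 470,002.91
Profit = CAD 470,002.91 − CAD 460,000.00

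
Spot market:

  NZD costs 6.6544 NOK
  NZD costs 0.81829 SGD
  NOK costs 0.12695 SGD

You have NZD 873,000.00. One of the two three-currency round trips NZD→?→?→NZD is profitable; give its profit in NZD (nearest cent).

Profitable loop is NZD → NOK → SGD → NZD:
NZD 873,000.00 × 6.6544 = NOK 5,809,291.20
NOK 5,809,291.20 × 0.12695 = SGD 737,489.52
SGD 737,489.52 ÷ 0.81829 = NZD 901,256.91
Profit = NZD 901,256.91 − NZD 873,000.00

Profit: NZD 28,256.91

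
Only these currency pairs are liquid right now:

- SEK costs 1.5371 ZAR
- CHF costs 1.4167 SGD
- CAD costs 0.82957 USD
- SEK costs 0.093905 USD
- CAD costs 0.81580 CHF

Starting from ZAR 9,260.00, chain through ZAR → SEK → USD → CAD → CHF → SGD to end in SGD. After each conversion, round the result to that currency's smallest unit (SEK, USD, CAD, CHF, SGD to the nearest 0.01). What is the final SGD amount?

SGD 788.14

ZAR 9,260.00 ÷ 1.5371 = SEK 6,024.33
SEK 6,024.33 × 0.093905 = USD 565.71
USD 565.71 ÷ 0.82957 = CAD 681.93
CAD 681.93 × 0.81580 = CHF 556.32
CHF 556.32 × 1.4167 = SGD 788.14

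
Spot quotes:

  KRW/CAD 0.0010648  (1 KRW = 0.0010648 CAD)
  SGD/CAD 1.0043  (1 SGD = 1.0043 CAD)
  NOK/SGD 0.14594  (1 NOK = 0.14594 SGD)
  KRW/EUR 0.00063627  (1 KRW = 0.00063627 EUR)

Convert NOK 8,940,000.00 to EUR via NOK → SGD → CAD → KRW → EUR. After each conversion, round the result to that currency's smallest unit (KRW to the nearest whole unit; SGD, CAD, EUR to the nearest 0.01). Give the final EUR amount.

NOK 8,940,000.00 × 0.14594 = SGD 1,304,703.60
SGD 1,304,703.60 × 1.0043 = CAD 1,310,313.83
CAD 1,310,313.83 ÷ 0.0010648 = KRW 1,230,572,718
KRW 1,230,572,718 × 0.00063627 = EUR 782,976.50

EUR 782,976.50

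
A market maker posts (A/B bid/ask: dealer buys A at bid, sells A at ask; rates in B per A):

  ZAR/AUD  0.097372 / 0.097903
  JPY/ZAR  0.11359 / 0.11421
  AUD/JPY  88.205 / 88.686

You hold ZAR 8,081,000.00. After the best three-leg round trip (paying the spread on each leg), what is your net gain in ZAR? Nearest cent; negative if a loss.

Net profit: ZAR 68,104.89

Best loop ZAR → JPY → AUD → ZAR:
ZAR 8,081,000.00 ÷ 0.11421 (buy JPY at ask) = JPY 70,755,626
JPY 70,755,626 ÷ 88.686 (buy AUD at ask) = AUD 797,821.82
AUD 797,821.82 ÷ 0.097903 (buy ZAR at ask) = ZAR 8,149,104.89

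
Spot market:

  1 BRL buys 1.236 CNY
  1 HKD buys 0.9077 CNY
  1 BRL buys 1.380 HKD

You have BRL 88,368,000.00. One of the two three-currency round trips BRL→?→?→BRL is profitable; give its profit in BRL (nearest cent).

Profitable loop is BRL → HKD → CNY → BRL:
BRL 88,368,000.00 × 1.380 = HKD 121,947,840.00
HKD 121,947,840.00 × 0.9077 = CNY 110,692,054.37
CNY 110,692,054.37 ÷ 1.236 = BRL 89,556,678.29
Profit = BRL 89,556,678.29 − BRL 88,368,000.00

Profit: BRL 1,188,678.29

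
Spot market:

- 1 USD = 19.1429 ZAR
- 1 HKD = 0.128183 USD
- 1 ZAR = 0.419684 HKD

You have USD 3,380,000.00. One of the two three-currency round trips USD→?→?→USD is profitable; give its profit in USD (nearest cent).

Profitable loop is USD → ZAR → HKD → USD:
USD 3,380,000.00 × 19.1429 = ZAR 64,703,002.00
ZAR 64,703,002.00 × 0.419684 = HKD 27,154,814.69
HKD 27,154,814.69 × 0.128183 = USD 3,480,785.61
Profit = USD 3,480,785.61 − USD 3,380,000.00

Profit: USD 100,785.61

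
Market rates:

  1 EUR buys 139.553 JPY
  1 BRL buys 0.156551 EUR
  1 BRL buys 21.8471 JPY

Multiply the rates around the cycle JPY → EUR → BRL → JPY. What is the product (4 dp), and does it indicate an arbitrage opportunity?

Around JPY → EUR → BRL → JPY: 1 ÷ 139.553 ÷ 0.156551 × 21.8471 = 0.999997
Product ≈ 1 (deviation 0.000%, within rounding noise).

1.0000 (no arbitrage)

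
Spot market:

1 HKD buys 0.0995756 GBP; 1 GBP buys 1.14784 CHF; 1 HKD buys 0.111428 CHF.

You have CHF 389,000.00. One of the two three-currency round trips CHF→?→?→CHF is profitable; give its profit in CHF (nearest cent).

Profit: CHF 10,015.30

Profitable loop is CHF → HKD → GBP → CHF:
CHF 389,000.00 ÷ 0.111428 = HKD 3,491,043.54
HKD 3,491,043.54 × 0.0995756 = GBP 347,622.76
GBP 347,622.76 × 1.14784 = CHF 399,015.30
Profit = CHF 399,015.30 − CHF 389,000.00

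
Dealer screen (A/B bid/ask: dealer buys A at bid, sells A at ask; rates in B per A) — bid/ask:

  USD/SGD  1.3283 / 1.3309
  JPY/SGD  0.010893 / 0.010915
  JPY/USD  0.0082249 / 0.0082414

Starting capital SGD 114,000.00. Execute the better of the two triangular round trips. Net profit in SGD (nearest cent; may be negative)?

Best loop SGD → JPY → USD → SGD:
SGD 114,000.00 ÷ 0.010915 (buy JPY at ask) = JPY 10,444,343
JPY 10,444,343 × 0.0082249 (sell JPY at bid) = USD 85,903.67
USD 85,903.67 × 1.3283 (sell USD at bid) = SGD 114,105.85

Net profit: SGD 105.85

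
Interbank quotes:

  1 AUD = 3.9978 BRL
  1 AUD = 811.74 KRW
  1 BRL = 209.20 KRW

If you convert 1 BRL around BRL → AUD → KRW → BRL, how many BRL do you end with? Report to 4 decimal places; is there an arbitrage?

Around BRL → AUD → KRW → BRL: 1 ÷ 3.9978 × 811.74 ÷ 209.20 = 0.970586
Product < 1; profitable direction is BRL → KRW → AUD → BRL.

0.9706 (arbitrage exists)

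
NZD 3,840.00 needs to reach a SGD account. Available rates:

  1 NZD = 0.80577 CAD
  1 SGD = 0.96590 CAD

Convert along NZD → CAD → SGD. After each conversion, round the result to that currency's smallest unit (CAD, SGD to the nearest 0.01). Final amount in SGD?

NZD 3,840.00 × 0.80577 = CAD 3,094.16
CAD 3,094.16 ÷ 0.96590 = SGD 3,203.40

SGD 3,203.40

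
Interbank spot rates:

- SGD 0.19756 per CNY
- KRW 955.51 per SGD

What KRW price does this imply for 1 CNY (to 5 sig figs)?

1 CNY × 0.19756 = 0.19756 SGD
0.19756 SGD × 955.51 = 188.771 KRW

CNY/KRW = 188.77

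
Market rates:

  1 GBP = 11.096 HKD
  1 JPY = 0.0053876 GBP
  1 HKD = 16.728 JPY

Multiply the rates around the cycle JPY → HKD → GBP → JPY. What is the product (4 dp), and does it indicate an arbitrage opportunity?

1.0000 (no arbitrage)

Around JPY → HKD → GBP → JPY: 1 ÷ 16.728 ÷ 11.096 ÷ 0.0053876 = 0.999987
Product ≈ 1 (deviation 0.001%, within rounding noise).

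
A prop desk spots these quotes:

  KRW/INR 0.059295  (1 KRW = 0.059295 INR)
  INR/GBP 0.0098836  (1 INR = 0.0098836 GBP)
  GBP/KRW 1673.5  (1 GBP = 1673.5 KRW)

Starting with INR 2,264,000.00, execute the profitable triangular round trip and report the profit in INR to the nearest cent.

Profit: INR 44,434.05

Profitable loop is INR → KRW → GBP → INR:
INR 2,264,000.00 ÷ 0.059295 = KRW 38,181,971
KRW 38,181,971 ÷ 1673.5 = GBP 22,815.64
GBP 22,815.64 ÷ 0.0098836 = INR 2,308,434.05
Profit = INR 2,308,434.05 − INR 2,264,000.00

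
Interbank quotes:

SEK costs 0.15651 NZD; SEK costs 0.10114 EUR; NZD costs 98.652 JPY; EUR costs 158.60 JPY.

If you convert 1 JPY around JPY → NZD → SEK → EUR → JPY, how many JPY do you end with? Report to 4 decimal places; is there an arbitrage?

1.0389 (arbitrage exists)

Around JPY → NZD → SEK → EUR → JPY: 1 ÷ 98.652 ÷ 0.15651 × 0.10114 × 158.60 = 1.038911
Product > 1; profitable direction is JPY → NZD → SEK → EUR → JPY.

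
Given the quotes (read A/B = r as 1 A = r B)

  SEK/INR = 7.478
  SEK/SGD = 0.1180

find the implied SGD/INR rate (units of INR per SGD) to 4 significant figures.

1 SGD ÷ 0.1180 = 8.47458 SEK
8.47458 SEK × 7.478 = 63.3729 INR

SGD/INR = 63.37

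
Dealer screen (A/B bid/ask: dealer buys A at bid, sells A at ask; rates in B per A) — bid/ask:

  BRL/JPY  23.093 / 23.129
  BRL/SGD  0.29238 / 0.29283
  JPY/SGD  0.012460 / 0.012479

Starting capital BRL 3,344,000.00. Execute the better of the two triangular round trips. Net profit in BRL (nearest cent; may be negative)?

Best loop BRL → SGD → JPY → BRL:
BRL 3,344,000.00 × 0.29238 (sell BRL at bid) = SGD 977,718.72
SGD 977,718.72 ÷ 0.012479 (buy JPY at ask) = JPY 78,349,124
JPY 78,349,124 ÷ 23.129 (buy BRL at ask) = BRL 3,387,484.29

Net profit: BRL 43,484.29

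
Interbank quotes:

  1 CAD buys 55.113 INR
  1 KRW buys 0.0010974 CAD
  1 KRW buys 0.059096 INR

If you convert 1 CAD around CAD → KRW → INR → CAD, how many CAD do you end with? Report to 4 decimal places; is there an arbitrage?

Around CAD → KRW → INR → CAD: 1 ÷ 0.0010974 × 0.059096 ÷ 55.113 = 0.977100
Product < 1; profitable direction is CAD → INR → KRW → CAD.

0.9771 (arbitrage exists)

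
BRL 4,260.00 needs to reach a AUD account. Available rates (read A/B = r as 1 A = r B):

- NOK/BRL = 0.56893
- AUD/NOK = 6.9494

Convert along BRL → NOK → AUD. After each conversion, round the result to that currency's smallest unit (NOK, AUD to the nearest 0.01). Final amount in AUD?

AUD 1,077.47

BRL 4,260.00 ÷ 0.56893 = NOK 7,487.74
NOK 7,487.74 ÷ 6.9494 = AUD 1,077.47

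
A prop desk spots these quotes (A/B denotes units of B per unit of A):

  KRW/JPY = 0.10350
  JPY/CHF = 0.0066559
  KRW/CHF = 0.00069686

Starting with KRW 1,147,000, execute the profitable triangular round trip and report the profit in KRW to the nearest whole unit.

Profit: KRW 13,277

Profitable loop is KRW → CHF → JPY → KRW:
KRW 1,147,000 × 0.00069686 = CHF 799.30
CHF 799.30 ÷ 0.0066559 = JPY 120,089
JPY 120,089 ÷ 0.10350 = KRW 1,160,277
Profit = KRW 1,160,277 − KRW 1,147,000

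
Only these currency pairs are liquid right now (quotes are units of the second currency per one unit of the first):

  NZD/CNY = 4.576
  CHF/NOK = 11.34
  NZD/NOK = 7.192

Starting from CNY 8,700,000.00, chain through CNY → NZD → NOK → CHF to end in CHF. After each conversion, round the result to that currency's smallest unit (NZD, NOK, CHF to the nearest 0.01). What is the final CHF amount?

CHF 1,205,784.96

CNY 8,700,000.00 ÷ 4.576 = NZD 1,901,223.78
NZD 1,901,223.78 × 7.192 = NOK 13,673,601.43
NOK 13,673,601.43 ÷ 11.34 = CHF 1,205,784.96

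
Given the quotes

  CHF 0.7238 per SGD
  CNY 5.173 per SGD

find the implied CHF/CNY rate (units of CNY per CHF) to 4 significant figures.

1 CHF ÷ 0.7238 = 1.3816 SGD
1.3816 SGD × 5.173 = 7.147 CNY

CHF/CNY = 7.147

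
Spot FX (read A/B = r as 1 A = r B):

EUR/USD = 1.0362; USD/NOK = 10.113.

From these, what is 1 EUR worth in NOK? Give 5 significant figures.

1 EUR × 1.0362 = 1.0362 USD
1.0362 USD × 10.113 = 10.4791 NOK

EUR/NOK = 10.479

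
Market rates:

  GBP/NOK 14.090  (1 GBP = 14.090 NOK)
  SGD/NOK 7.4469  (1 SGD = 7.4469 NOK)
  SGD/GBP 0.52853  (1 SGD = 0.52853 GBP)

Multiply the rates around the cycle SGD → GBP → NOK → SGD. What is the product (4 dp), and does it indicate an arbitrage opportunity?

Around SGD → GBP → NOK → SGD: 1 × 0.52853 × 14.090 ÷ 7.4469 = 1.000012
Product ≈ 1 (deviation 0.001%, within rounding noise).

1.0000 (no arbitrage)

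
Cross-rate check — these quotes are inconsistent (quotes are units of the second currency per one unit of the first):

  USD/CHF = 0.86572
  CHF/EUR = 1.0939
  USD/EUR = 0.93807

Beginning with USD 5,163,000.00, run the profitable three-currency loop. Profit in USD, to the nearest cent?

Profitable loop is USD → CHF → EUR → USD:
USD 5,163,000.00 × 0.86572 = CHF 4,469,712.36
CHF 4,469,712.36 × 1.0939 = EUR 4,889,418.35
EUR 4,889,418.35 ÷ 0.93807 = USD 5,212,210.55
Profit = USD 5,212,210.55 − USD 5,163,000.00

Profit: USD 49,210.55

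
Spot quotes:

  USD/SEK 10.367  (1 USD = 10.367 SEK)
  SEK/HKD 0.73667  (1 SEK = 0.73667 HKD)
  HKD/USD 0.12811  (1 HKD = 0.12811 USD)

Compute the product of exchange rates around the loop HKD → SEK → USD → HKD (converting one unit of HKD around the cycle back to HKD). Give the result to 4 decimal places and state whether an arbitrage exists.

1.0221 (arbitrage exists)

Around HKD → SEK → USD → HKD: 1 ÷ 0.73667 ÷ 10.367 ÷ 0.12811 = 1.022094
Product > 1; profitable direction is HKD → SEK → USD → HKD.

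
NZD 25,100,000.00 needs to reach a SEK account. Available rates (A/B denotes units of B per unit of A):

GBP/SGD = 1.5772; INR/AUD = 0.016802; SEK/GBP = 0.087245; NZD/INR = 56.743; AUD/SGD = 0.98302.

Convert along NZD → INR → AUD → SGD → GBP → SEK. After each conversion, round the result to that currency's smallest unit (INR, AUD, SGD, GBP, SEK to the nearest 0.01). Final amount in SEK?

NZD 25,100,000.00 × 56.743 = INR 1,424,249,300.00
INR 1,424,249,300.00 × 0.016802 = AUD 23,930,236.74
AUD 23,930,236.74 × 0.98302 = SGD 23,523,901.32
SGD 23,523,901.32 ÷ 1.5772 = GBP 14,914,976.74
GBP 14,914,976.74 ÷ 0.087245 = SEK 170,955,089.00

SEK 170,955,089.00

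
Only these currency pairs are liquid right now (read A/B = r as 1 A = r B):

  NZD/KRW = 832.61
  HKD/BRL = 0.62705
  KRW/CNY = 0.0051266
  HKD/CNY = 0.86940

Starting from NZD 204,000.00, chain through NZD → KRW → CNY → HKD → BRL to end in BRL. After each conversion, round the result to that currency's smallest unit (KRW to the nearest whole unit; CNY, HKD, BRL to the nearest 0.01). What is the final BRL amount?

NZD 204,000.00 × 832.61 = KRW 169,852,440
KRW 169,852,440 × 0.0051266 = CNY 870,765.52
CNY 870,765.52 ÷ 0.86940 = HKD 1,001,570.65
HKD 1,001,570.65 × 0.62705 = BRL 628,034.88

BRL 628,034.88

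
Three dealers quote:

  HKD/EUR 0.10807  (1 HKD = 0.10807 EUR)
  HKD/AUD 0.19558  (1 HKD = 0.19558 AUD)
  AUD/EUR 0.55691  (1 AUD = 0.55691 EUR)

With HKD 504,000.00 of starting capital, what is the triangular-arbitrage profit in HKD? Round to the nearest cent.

Profitable loop is HKD → AUD → EUR → HKD:
HKD 504,000.00 × 0.19558 = AUD 98,572.32
AUD 98,572.32 × 0.55691 = EUR 54,895.91
EUR 54,895.91 ÷ 0.10807 = HKD 507,966.23
Profit = HKD 507,966.23 − HKD 504,000.00

Profit: HKD 3,966.23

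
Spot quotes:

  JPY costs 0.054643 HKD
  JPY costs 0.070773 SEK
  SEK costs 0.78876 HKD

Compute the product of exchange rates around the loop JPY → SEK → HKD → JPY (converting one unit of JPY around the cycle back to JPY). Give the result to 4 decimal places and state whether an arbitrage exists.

1.0216 (arbitrage exists)

Around JPY → SEK → HKD → JPY: 1 × 0.070773 × 0.78876 ÷ 0.054643 = 1.021593
Product > 1; profitable direction is JPY → SEK → HKD → JPY.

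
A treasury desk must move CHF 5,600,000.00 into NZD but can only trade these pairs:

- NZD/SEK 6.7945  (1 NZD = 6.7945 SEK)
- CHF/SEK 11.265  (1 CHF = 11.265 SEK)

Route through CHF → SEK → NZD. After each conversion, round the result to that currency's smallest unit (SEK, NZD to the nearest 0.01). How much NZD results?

NZD 9,284,568.40

CHF 5,600,000.00 × 11.265 = SEK 63,084,000.00
SEK 63,084,000.00 ÷ 6.7945 = NZD 9,284,568.40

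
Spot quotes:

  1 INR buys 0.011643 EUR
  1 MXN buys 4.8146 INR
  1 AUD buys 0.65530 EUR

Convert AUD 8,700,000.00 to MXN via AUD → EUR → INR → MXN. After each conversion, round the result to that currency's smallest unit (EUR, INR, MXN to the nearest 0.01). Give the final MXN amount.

MXN 101,703,128.29

AUD 8,700,000.00 × 0.65530 = EUR 5,701,110.00
EUR 5,701,110.00 ÷ 0.011643 = INR 489,659,881.47
INR 489,659,881.47 ÷ 4.8146 = MXN 101,703,128.29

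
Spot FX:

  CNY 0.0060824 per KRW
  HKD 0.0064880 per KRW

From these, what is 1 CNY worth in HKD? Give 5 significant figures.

1 CNY ÷ 0.0060824 = 164.409 KRW
164.409 KRW × 0.0064880 = 1.06668 HKD

CNY/HKD = 1.0667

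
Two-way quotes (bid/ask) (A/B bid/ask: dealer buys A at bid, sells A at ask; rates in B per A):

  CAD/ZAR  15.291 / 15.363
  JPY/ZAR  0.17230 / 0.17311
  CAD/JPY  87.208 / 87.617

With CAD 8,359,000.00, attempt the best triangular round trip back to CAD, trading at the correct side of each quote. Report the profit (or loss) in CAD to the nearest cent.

Best loop CAD → ZAR → JPY → CAD:
CAD 8,359,000.00 × 15.291 (sell CAD at bid) = ZAR 127,817,469.00
ZAR 127,817,469.00 ÷ 0.17311 (buy JPY at ask) = JPY 738,359,823
JPY 738,359,823 ÷ 87.617 (buy CAD at ask) = CAD 8,427,129.70

Net profit: CAD 68,129.70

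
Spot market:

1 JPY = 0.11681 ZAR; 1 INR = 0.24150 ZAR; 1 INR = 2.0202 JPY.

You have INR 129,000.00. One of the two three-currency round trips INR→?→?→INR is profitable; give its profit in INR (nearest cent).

Profitable loop is INR → ZAR → JPY → INR:
INR 129,000.00 × 0.24150 = ZAR 31,153.50
ZAR 31,153.50 ÷ 0.11681 = JPY 266,702
JPY 266,702 ÷ 2.0202 = INR 132,017.79
Profit = INR 132,017.79 − INR 129,000.00

Profit: INR 3,017.79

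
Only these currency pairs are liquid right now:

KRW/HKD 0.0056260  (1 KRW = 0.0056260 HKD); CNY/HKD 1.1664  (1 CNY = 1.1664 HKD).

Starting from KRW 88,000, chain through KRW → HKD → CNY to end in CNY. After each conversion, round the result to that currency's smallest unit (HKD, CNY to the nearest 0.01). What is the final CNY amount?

KRW 88,000 × 0.0056260 = HKD 495.09
HKD 495.09 ÷ 1.1664 = CNY 424.46

CNY 424.46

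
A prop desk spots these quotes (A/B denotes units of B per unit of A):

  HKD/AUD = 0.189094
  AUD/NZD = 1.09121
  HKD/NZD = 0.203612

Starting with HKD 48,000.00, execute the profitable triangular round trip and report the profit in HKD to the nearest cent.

Profit: HKD 643.40

Profitable loop is HKD → AUD → NZD → HKD:
HKD 48,000.00 × 0.189094 = AUD 9,076.51
AUD 9,076.51 × 1.09121 = NZD 9,904.38
NZD 9,904.38 ÷ 0.203612 = HKD 48,643.40
Profit = HKD 48,643.40 − HKD 48,000.00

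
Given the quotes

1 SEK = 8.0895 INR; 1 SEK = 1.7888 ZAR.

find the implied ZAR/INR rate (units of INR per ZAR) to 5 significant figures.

1 ZAR ÷ 1.7888 = 0.559034 SEK
0.559034 SEK × 8.0895 = 4.52231 INR

ZAR/INR = 4.5223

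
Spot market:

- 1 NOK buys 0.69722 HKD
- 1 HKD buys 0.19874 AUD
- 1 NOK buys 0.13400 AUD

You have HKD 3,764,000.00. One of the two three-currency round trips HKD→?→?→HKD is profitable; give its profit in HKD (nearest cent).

Profit: HKD 128,242.93

Profitable loop is HKD → AUD → NOK → HKD:
HKD 3,764,000.00 × 0.19874 = AUD 748,057.36
AUD 748,057.36 ÷ 0.13400 = NOK 5,582,517.61
NOK 5,582,517.61 × 0.69722 = HKD 3,892,242.93
Profit = HKD 3,892,242.93 − HKD 3,764,000.00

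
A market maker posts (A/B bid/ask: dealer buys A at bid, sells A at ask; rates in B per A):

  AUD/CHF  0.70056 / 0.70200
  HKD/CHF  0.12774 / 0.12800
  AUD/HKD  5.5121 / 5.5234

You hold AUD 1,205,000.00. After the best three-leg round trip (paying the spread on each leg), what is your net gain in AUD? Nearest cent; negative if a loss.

Net profit: AUD 3,631.57

Best loop AUD → HKD → CHF → AUD:
AUD 1,205,000.00 × 5.5121 (sell AUD at bid) = HKD 6,642,080.50
HKD 6,642,080.50 × 0.12774 (sell HKD at bid) = CHF 848,459.36
CHF 848,459.36 ÷ 0.70200 (buy AUD at ask) = AUD 1,208,631.57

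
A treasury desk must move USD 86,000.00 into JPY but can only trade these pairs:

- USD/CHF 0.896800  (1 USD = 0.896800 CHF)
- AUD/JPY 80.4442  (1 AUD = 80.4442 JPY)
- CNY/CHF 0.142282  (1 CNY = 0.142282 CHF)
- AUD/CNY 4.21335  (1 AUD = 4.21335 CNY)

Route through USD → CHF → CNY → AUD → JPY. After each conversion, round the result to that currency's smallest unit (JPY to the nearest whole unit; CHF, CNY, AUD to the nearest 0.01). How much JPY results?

JPY 10,349,307

USD 86,000.00 × 0.896800 = CHF 77,124.80
CHF 77,124.80 ÷ 0.142282 = CNY 542,055.92
CNY 542,055.92 ÷ 4.21335 = AUD 128,652.00
AUD 128,652.00 × 80.4442 = JPY 10,349,307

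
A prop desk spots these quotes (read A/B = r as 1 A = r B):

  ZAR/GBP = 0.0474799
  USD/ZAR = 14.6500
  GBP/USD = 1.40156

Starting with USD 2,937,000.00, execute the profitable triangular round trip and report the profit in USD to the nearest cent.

Profit: USD 75,623.31

Profitable loop is USD → GBP → ZAR → USD:
USD 2,937,000.00 ÷ 1.40156 = GBP 2,095,522.13
GBP 2,095,522.13 ÷ 0.0474799 = ZAR 44,134,931.47
ZAR 44,134,931.47 ÷ 14.6500 = USD 3,012,623.31
Profit = USD 3,012,623.31 − USD 2,937,000.00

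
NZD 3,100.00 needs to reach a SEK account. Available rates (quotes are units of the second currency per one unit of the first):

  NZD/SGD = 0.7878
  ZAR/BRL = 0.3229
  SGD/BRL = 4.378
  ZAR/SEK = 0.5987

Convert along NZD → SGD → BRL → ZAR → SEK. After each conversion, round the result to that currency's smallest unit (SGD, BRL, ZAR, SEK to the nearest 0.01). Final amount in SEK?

NZD 3,100.00 × 0.7878 = SGD 2,442.18
SGD 2,442.18 × 4.378 = BRL 10,691.86
BRL 10,691.86 ÷ 0.3229 = ZAR 33,111.99
ZAR 33,111.99 × 0.5987 = SEK 19,824.15

SEK 19,824.15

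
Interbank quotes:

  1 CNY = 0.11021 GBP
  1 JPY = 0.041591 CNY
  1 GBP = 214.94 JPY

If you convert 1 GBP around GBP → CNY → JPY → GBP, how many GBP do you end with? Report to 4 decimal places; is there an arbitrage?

Around GBP → CNY → JPY → GBP: 1 ÷ 0.11021 ÷ 0.041591 ÷ 214.94 = 1.014991
Product > 1; profitable direction is GBP → CNY → JPY → GBP.

1.0150 (arbitrage exists)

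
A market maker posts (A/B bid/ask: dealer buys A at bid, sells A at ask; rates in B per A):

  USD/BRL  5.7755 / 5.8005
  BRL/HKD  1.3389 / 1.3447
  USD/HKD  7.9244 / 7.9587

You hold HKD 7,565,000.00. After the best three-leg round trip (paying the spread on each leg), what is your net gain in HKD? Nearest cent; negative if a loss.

Net profit: HKD 120,718.71

Best loop HKD → BRL → USD → HKD:
HKD 7,565,000.00 ÷ 1.3447 (buy BRL at ask) = BRL 5,625,790.14
BRL 5,625,790.14 ÷ 5.8005 (buy USD at ask) = USD 969,880.21
USD 969,880.21 × 7.9244 (sell USD at bid) = HKD 7,685,718.71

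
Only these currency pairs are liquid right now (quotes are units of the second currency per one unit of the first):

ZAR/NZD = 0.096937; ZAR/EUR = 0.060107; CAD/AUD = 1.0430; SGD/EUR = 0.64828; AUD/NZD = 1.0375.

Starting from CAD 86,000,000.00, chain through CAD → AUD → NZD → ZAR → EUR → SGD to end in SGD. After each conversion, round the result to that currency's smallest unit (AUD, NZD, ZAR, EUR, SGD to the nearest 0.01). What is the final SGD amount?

SGD 89,011,007.94

CAD 86,000,000.00 × 1.0430 = AUD 89,698,000.00
AUD 89,698,000.00 × 1.0375 = NZD 93,061,675.00
NZD 93,061,675.00 ÷ 0.096937 = ZAR 960,022,230.93
ZAR 960,022,230.93 × 0.060107 = EUR 57,704,056.23
EUR 57,704,056.23 ÷ 0.64828 = SGD 89,011,007.94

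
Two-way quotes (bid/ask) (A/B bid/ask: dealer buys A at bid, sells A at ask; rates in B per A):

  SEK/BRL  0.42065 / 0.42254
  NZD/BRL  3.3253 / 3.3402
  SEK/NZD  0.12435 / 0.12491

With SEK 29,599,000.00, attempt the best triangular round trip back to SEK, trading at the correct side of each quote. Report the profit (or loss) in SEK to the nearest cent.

Best loop SEK → BRL → NZD → SEK:
SEK 29,599,000.00 × 0.42065 (sell SEK at bid) = BRL 12,450,819.35
BRL 12,450,819.35 ÷ 3.3402 (buy NZD at ask) = NZD 3,727,567.02
NZD 3,727,567.02 ÷ 0.12491 (buy SEK at ask) = SEK 29,842,022.39

Net profit: SEK 243,022.39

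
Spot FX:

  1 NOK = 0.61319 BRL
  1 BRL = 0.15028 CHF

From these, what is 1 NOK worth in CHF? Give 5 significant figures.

NOK/CHF = 0.092150

1 NOK × 0.61319 = 0.61319 BRL
0.61319 BRL × 0.15028 = 0.0921502 CHF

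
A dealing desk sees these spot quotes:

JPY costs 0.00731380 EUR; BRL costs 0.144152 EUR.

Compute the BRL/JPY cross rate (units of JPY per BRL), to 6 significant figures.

BRL/JPY = 19.7096

1 BRL × 0.144152 = 0.144152 EUR
0.144152 EUR ÷ 0.00731380 = 19.7096 JPY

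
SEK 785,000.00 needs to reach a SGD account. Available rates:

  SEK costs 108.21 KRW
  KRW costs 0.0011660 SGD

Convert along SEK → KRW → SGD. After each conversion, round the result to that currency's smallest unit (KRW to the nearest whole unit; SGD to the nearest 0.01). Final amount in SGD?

SGD 99,045.70

SEK 785,000.00 × 108.21 = KRW 84,944,850
KRW 84,944,850 × 0.0011660 = SGD 99,045.70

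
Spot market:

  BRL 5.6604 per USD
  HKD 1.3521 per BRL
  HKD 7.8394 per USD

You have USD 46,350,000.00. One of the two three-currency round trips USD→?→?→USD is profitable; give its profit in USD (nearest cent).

Profitable loop is USD → HKD → BRL → USD:
USD 46,350,000.00 × 7.8394 = HKD 363,356,190.00
HKD 363,356,190.00 ÷ 1.3521 = BRL 268,734,701.58
BRL 268,734,701.58 ÷ 5.6604 = USD 47,476,274.04
Profit = USD 47,476,274.04 − USD 46,350,000.00

Profit: USD 1,126,274.04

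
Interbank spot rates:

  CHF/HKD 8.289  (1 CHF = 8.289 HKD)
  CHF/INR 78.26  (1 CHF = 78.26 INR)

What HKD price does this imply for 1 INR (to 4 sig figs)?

1 INR ÷ 78.26 = 0.0127779 CHF
0.0127779 CHF × 8.289 = 0.105916 HKD

INR/HKD = 0.1059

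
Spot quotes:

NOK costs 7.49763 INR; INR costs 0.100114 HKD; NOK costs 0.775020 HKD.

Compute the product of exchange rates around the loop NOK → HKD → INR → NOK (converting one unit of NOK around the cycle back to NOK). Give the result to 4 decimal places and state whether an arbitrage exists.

1.0325 (arbitrage exists)

Around NOK → HKD → INR → NOK: 1 × 0.775020 ÷ 0.100114 ÷ 7.49763 = 1.032510
Product > 1; profitable direction is NOK → HKD → INR → NOK.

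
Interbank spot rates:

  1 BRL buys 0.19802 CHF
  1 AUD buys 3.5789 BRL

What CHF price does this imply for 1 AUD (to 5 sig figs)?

AUD/CHF = 0.70869

1 AUD × 3.5789 = 3.5789 BRL
3.5789 BRL × 0.19802 = 0.708694 CHF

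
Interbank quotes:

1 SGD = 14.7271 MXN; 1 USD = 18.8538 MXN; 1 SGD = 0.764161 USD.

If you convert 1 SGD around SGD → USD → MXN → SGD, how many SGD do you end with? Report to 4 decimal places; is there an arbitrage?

0.9783 (arbitrage exists)

Around SGD → USD → MXN → SGD: 1 × 0.764161 × 18.8538 ÷ 14.7271 = 0.978288
Product < 1; profitable direction is SGD → MXN → USD → SGD.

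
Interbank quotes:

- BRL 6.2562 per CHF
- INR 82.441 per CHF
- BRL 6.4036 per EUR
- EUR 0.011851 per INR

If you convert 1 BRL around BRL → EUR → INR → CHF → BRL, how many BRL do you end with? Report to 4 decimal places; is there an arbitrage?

Around BRL → EUR → INR → CHF → BRL: 1 ÷ 6.4036 ÷ 0.011851 ÷ 82.441 × 6.2562 = 0.999973
Product ≈ 1 (deviation 0.003%, within rounding noise).

1.0000 (no arbitrage)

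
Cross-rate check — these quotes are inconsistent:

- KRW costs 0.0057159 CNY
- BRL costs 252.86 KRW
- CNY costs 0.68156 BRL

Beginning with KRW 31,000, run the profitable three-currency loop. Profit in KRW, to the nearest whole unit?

Profitable loop is KRW → BRL → CNY → KRW:
KRW 31,000 ÷ 252.86 = BRL 122.60
BRL 122.60 ÷ 0.68156 = CNY 179.88
CNY 179.88 ÷ 0.0057159 = KRW 31,470
Profit = KRW 31,470 − KRW 31,000

Profit: KRW 470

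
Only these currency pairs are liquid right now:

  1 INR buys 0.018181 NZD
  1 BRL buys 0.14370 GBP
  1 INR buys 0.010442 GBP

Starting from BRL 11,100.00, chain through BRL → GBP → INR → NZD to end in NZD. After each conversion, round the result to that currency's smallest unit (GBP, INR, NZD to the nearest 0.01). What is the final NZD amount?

BRL 11,100.00 × 0.14370 = GBP 1,595.07
GBP 1,595.07 ÷ 0.010442 = INR 152,755.22
INR 152,755.22 × 0.018181 = NZD 2,777.24

NZD 2,777.24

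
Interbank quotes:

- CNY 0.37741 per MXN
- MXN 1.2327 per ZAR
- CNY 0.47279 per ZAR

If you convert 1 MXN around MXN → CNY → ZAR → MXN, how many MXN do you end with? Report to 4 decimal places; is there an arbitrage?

0.9840 (arbitrage exists)

Around MXN → CNY → ZAR → MXN: 1 × 0.37741 ÷ 0.47279 × 1.2327 = 0.984017
Product < 1; profitable direction is MXN → ZAR → CNY → MXN.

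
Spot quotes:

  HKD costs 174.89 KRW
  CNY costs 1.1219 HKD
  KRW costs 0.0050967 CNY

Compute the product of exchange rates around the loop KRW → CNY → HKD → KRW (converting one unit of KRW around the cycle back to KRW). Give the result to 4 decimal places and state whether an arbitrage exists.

Around KRW → CNY → HKD → KRW: 1 × 0.0050967 × 1.1219 × 174.89 = 1.000019
Product ≈ 1 (deviation 0.002%, within rounding noise).

1.0000 (no arbitrage)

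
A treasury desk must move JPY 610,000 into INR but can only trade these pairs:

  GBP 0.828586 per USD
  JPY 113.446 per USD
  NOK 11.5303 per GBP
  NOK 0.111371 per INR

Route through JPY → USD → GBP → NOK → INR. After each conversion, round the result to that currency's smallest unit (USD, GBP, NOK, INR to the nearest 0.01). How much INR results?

INR 461,261.73

JPY 610,000 ÷ 113.446 = USD 5,377.01
USD 5,377.01 × 0.828586 = GBP 4,455.32
GBP 4,455.32 × 11.5303 = NOK 51,371.18
NOK 51,371.18 ÷ 0.111371 = INR 461,261.73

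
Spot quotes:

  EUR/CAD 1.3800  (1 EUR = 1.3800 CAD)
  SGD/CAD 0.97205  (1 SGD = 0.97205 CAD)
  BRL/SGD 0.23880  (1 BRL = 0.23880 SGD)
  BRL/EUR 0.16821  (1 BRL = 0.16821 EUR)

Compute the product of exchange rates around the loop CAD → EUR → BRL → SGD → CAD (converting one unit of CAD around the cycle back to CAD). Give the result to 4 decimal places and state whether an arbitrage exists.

1.0000 (no arbitrage)

Around CAD → EUR → BRL → SGD → CAD: 1 ÷ 1.3800 ÷ 0.16821 × 0.23880 × 0.97205 = 0.999982
Product ≈ 1 (deviation 0.002%, within rounding noise).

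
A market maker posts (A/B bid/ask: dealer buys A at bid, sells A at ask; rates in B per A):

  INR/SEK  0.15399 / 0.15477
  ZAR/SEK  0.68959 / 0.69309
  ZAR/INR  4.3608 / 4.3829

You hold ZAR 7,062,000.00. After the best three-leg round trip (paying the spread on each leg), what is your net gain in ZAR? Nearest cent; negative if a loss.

Best loop ZAR → SEK → INR → ZAR:
ZAR 7,062,000.00 × 0.68959 (sell ZAR at bid) = SEK 4,869,884.58
SEK 4,869,884.58 ÷ 0.15477 (buy INR at ask) = INR 31,465,300.64
INR 31,465,300.64 ÷ 4.3829 (buy ZAR at ask) = ZAR 7,179,105.30

Net profit: ZAR 117,105.30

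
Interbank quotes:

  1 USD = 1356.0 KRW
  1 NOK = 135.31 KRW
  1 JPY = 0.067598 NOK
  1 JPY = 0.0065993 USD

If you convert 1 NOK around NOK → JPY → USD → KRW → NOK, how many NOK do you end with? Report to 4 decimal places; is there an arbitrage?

Around NOK → JPY → USD → KRW → NOK: 1 ÷ 0.067598 × 0.0065993 × 1356.0 ÷ 135.31 = 0.978349
Product < 1; profitable direction is NOK → KRW → USD → JPY → NOK.

0.9783 (arbitrage exists)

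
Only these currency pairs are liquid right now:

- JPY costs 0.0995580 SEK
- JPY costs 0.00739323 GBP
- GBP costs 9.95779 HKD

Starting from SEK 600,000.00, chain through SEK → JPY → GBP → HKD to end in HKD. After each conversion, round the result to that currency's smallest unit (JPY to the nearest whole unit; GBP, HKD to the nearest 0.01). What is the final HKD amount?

SEK 600,000.00 ÷ 0.0995580 = JPY 6,026,638
JPY 6,026,638 × 0.00739323 = GBP 44,556.32
GBP 44,556.32 × 9.95779 = HKD 443,682.48

HKD 443,682.48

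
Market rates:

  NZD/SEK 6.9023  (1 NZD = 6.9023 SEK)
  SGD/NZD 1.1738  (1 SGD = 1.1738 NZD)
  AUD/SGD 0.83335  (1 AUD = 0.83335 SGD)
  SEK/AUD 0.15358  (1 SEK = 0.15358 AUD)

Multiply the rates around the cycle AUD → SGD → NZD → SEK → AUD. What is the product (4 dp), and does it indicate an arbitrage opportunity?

Around AUD → SGD → NZD → SEK → AUD: 1 × 0.83335 × 1.1738 × 6.9023 × 0.15358 = 1.036931
Product > 1; profitable direction is AUD → SGD → NZD → SEK → AUD.

1.0369 (arbitrage exists)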